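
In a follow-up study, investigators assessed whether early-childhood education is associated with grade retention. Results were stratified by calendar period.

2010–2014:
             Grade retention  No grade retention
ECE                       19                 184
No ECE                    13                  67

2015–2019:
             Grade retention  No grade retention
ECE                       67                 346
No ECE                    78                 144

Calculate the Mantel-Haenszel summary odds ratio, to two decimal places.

0.39

OR_MH = Σ(aᵢdᵢ/nᵢ) / Σ(bᵢcᵢ/nᵢ), where nᵢ is the stratum total.
Stratum 1 (2010–2014): n = 283; a·d/n = 19·67/283 = 4.4982; b·c/n = 184·13/283 = 8.4523
Stratum 2 (2015–2019): n = 635; a·d/n = 67·144/635 = 15.1937; b·c/n = 346·78/635 = 42.5008
OR_MH = (4.4982 + 15.1937) / (8.4523 + 42.5008) = 19.6919 / 50.9531 = 0.38647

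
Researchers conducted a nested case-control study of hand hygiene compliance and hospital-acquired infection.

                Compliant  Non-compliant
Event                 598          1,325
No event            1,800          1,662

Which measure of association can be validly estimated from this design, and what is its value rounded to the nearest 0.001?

Reading the table with exposure as columns: a = 598 (Compliant, case), b = 1800 (Compliant, non-case), c = 1325 (Non-compliant, case), d = 1662.
This is a nested case-control study: participants were sampled on outcome status, so risks in the source population cannot be estimated directly — relative risk is not valid here. The odds ratio is the appropriate measure.
OR = (a·d)/(b·c) = (598 × 1662) / (1800 × 1325) = 993876 / 2385000 = 0.41672

0.417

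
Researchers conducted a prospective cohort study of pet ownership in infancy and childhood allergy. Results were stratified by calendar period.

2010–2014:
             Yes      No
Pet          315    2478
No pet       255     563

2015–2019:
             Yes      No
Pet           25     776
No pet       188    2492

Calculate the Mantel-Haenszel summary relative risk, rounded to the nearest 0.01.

RR_MH = Σ(aᵢ·n₀ᵢ/nᵢ) / Σ(cᵢ·n₁ᵢ/nᵢ), with n₁ᵢ = aᵢ+bᵢ (exposed), n₀ᵢ = cᵢ+dᵢ (unexposed), nᵢ = n₁ᵢ+n₀ᵢ.
Stratum 1 (2010–2014): n₁ = 2793, n₀ = 818, n = 3611; a·n₀/n = 315·818/3611 = 71.3570; c·n₁/n = 255·2793/3611 = 197.2348
Stratum 2 (2015–2019): n₁ = 801, n₀ = 2680, n = 3481; a·n₀/n = 25·2680/3481 = 19.2473; c·n₁/n = 188·801/3481 = 43.2600
RR_MH = (71.3570 + 19.2473) / (197.2348 + 43.2600) = 90.6043 / 240.4948 = 0.37674

0.38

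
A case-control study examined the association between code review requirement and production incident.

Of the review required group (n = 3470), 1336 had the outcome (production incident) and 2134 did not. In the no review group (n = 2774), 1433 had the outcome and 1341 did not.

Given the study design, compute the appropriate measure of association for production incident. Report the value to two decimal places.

0.59

From the description: a = 1336, b = 2134, c = 1433, d = 1341.
This is a case-control study: participants were sampled on outcome status, so risks in the source population cannot be estimated directly — relative risk is not valid here. The odds ratio is the appropriate measure.
OR = (a·d)/(b·c) = (1336 × 1341) / (2134 × 1433) = 1791576 / 3058022 = 0.58586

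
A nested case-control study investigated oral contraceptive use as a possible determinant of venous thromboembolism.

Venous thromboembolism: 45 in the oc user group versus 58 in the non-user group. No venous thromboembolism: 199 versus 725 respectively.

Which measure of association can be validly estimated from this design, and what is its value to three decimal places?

2.827

From the description: a = 45, b = 199, c = 58, d = 725.
This is a nested case-control study: participants were sampled on outcome status, so risks in the source population cannot be estimated directly — relative risk is not valid here. The odds ratio is the appropriate measure.
OR = (a·d)/(b·c) = (45 × 725) / (199 × 58) = 32625 / 11542 = 2.82663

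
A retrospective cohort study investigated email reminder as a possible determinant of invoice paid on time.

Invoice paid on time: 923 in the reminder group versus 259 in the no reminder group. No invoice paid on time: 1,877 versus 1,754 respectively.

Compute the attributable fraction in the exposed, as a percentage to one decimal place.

61.0

From the description: a = 923, b = 1877, c = 259, d = 1754.
Risk in exposed = 923/2800 = 0.32964; risk in unexposed = 259/2013 = 0.12866.
RR = 0.32964/0.12866 = 2.56205
AR% = (RR − 1)/RR × 100 = (2.56205 − 1)/2.56205 × 100 = 60.9688%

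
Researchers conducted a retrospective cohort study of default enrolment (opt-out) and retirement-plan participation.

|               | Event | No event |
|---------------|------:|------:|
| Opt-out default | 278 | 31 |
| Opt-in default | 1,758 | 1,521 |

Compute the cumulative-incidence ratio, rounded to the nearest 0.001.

Cells: a = 278, b = 31, c = 1758, d = 1521.
Risk in exposed = 278/309 = 0.89968; risk in unexposed = 1758/3279 = 0.53614.
RR = 0.89968 / 0.53614 = 1.67807
The risk among the exposed is 1.68 times that among the unexposed.

1.678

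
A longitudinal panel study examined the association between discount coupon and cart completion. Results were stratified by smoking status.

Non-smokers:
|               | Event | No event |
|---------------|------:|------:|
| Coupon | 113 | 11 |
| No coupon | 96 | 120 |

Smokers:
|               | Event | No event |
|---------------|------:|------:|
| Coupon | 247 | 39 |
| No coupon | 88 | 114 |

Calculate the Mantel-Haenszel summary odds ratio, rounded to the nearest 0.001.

OR_MH = Σ(aᵢdᵢ/nᵢ) / Σ(bᵢcᵢ/nᵢ), where nᵢ is the stratum total.
Stratum 1 (Non-smokers): n = 340; a·d/n = 113·120/340 = 39.8824; b·c/n = 11·96/340 = 3.1059
Stratum 2 (Smokers): n = 488; a·d/n = 247·114/488 = 57.7008; b·c/n = 39·88/488 = 7.0328
OR_MH = (39.8824 + 57.7008) / (3.1059 + 7.0328) = 97.5832 / 10.1387 = 9.62485

9.625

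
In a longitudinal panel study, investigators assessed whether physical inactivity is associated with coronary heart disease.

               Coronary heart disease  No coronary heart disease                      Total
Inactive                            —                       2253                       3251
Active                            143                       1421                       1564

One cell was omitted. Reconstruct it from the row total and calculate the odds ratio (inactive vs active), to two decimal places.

The missing cell is in the exposed row: 3251 − 2253 = 998.
So a = 998, b = 2253, c = 143, d = 1421.
OR = (a·d)/(b·c) = (998 × 1421) / (2253 × 143) = 1418158 / 322179 = 4.40177

4.40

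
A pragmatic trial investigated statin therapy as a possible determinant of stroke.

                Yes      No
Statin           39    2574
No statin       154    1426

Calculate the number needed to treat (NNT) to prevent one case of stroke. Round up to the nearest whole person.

13

Risk in treated group = 39/2613 = 0.01493; risk in control = 154/1580 = 0.09747.
Absolute risk reduction = 0.09747 − 0.01493 = 0.08254
NNT = 1 / ARR = 1 / 0.08254 = 12.115 → round up → 13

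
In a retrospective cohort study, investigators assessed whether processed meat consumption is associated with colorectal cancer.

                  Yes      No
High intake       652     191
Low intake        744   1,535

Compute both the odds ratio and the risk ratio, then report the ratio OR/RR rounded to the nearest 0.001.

Cells: a = 652, b = 191, c = 744, d = 1535.
OR = (652·1535)/(191·744) = 1000820/142104 = 7.04287
Risk in exposed = 652/843 = 0.77343; risk in unexposed = 744/2279 = 0.32646; RR = 2.36914
OR/RR = 7.04287 / 2.36914 = 2.97275
The outcome is not rare, so the OR lies further from 1 than the RR.

2.973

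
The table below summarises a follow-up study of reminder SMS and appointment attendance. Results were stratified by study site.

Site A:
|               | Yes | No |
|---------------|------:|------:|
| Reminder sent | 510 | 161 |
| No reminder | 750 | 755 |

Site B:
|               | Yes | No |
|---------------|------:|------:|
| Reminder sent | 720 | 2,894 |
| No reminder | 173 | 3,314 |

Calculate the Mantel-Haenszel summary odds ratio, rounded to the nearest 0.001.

4.071

OR_MH = Σ(aᵢdᵢ/nᵢ) / Σ(bᵢcᵢ/nᵢ), where nᵢ is the stratum total.
Stratum 1 (Site A): n = 2176; a·d/n = 510·755/2176 = 176.9531; b·c/n = 161·750/2176 = 55.4917
Stratum 2 (Site B): n = 7101; a·d/n = 720·3314/7101 = 336.0203; b·c/n = 2894·173/7101 = 70.5058
OR_MH = (176.9531 + 336.0203) / (55.4917 + 70.5058) = 512.9734 / 125.9976 = 4.07130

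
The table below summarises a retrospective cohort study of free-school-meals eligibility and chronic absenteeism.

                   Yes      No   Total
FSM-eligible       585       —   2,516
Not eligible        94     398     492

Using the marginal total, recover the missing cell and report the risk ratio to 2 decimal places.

1.22

The missing cell is in the exposed row: 2516 − 585 = 1931.
So a = 585, b = 1931, c = 94, d = 398.
RR = [a/(a+b)] / [c/(c+d)] = (585/2516) / (94/492) = 0.23251/0.19106 = 1.21698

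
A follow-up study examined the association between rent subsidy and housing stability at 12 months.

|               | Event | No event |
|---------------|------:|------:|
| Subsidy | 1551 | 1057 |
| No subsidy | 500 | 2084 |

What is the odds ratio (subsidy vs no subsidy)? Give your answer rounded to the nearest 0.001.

Cells: a = 1551, b = 1057, c = 500, d = 2084.
OR = (a·d)/(b·c) = (1551 × 2084) / (1057 × 500) = 3232284 / 528500 = 6.11596
The odds of housing stability at 12 months are about 6.12 times as high in the subsidy group.

6.116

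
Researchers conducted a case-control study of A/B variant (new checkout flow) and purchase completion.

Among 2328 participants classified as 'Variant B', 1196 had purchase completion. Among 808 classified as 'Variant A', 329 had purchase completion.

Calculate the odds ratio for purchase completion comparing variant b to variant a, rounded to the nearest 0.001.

1.538

From the description: a = 1196, b = 1132, c = 329, d = 479.
OR = (a·d)/(b·c) = (1196 × 479) / (1132 × 329) = 572884 / 372428 = 1.53824
The odds of purchase completion are about 1.54 times as high in the variant b group.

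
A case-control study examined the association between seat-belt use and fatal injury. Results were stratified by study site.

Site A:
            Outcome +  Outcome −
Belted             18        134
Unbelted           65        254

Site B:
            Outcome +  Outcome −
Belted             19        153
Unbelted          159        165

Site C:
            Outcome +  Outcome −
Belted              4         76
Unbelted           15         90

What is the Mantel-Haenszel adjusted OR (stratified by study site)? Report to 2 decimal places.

OR_MH = Σ(aᵢdᵢ/nᵢ) / Σ(bᵢcᵢ/nᵢ), where nᵢ is the stratum total.
Stratum 1 (Site A): n = 471; a·d/n = 18·254/471 = 9.7070; b·c/n = 134·65/471 = 18.4926
Stratum 2 (Site B): n = 496; a·d/n = 19·165/496 = 6.3206; b·c/n = 153·159/496 = 49.0464
Stratum 3 (Site C): n = 185; a·d/n = 4·90/185 = 1.9459; b·c/n = 76·15/185 = 6.1622
OR_MH = (9.7070 + 6.3206 + 1.9459) / (18.4926 + 49.0464 + 6.1622) = 17.9735 / 73.7011 = 0.24387

0.24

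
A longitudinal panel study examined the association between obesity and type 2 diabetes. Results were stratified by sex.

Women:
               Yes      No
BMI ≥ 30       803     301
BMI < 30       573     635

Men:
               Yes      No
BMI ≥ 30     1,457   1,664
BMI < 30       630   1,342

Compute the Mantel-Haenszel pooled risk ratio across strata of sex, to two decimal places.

RR_MH = Σ(aᵢ·n₀ᵢ/nᵢ) / Σ(cᵢ·n₁ᵢ/nᵢ), with n₁ᵢ = aᵢ+bᵢ (exposed), n₀ᵢ = cᵢ+dᵢ (unexposed), nᵢ = n₁ᵢ+n₀ᵢ.
Stratum 1 (Women): n₁ = 1104, n₀ = 1208, n = 2312; a·n₀/n = 803·1208/2312 = 419.5606; c·n₁/n = 573·1104/2312 = 273.6125
Stratum 2 (Men): n₁ = 3121, n₀ = 1972, n = 5093; a·n₀/n = 1457·1972/5093 = 564.1477; c·n₁/n = 630·3121/5093 = 386.0652
RR_MH = (419.5606 + 564.1477) / (273.6125 + 386.0652) = 983.7082 / 659.6776 = 1.49120

1.49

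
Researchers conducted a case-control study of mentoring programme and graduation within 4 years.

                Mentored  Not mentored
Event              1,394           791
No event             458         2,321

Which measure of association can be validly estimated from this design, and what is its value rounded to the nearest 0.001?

8.931

Reading the table with exposure as columns: a = 1394 (Mentored, case), b = 458 (Mentored, non-case), c = 791 (Not mentored, case), d = 2321.
This is a case-control study: participants were sampled on outcome status, so risks in the source population cannot be estimated directly — relative risk is not valid here. The odds ratio is the appropriate measure.
OR = (a·d)/(b·c) = (1394 × 2321) / (458 × 791) = 3235474 / 362278 = 8.93091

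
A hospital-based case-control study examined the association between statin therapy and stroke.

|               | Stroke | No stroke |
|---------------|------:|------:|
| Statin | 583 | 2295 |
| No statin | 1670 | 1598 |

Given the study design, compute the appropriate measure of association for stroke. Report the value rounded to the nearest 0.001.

Cells: a = 583, b = 2295, c = 1670, d = 1598.
This is a hospital-based case-control study: participants were sampled on outcome status, so risks in the source population cannot be estimated directly — relative risk is not valid here. The odds ratio is the appropriate measure.
OR = (a·d)/(b·c) = (583 × 1598) / (2295 × 1670) = 931634 / 3832650 = 0.24308

0.243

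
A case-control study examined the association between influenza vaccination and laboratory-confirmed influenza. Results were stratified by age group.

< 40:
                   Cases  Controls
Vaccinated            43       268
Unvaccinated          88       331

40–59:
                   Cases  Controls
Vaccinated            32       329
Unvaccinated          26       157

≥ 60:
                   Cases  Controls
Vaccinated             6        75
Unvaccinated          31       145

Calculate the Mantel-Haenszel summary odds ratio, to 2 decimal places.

0.56

OR_MH = Σ(aᵢdᵢ/nᵢ) / Σ(bᵢcᵢ/nᵢ), where nᵢ is the stratum total.
Stratum 1 (< 40): n = 730; a·d/n = 43·331/730 = 19.4973; b·c/n = 268·88/730 = 32.3068
Stratum 2 (40–59): n = 544; a·d/n = 32·157/544 = 9.2353; b·c/n = 329·26/544 = 15.7243
Stratum 3 (≥ 60): n = 257; a·d/n = 6·145/257 = 3.3852; b·c/n = 75·31/257 = 9.0467
OR_MH = (19.4973 + 9.2353 + 3.3852) / (32.3068 + 15.7243 + 9.0467) = 32.1178 / 57.0778 = 0.56270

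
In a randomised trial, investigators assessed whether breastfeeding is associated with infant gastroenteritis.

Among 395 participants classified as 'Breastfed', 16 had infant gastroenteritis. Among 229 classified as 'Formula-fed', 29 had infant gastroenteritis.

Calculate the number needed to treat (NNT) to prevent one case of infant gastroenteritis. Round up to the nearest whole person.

12

Risk in treated group = 16/395 = 0.04051; risk in control = 29/229 = 0.12664.
Absolute risk reduction = 0.12664 − 0.04051 = 0.08613
NNT = 1 / ARR = 1 / 0.08613 = 11.610 → round up → 12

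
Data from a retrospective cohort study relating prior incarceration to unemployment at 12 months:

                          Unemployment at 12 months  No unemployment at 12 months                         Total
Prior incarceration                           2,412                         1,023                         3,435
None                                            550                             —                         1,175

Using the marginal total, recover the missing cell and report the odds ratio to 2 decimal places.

2.68

The missing cell is in the unexposed row: 1175 − 550 = 625.
So a = 2412, b = 1023, c = 550, d = 625.
OR = (a·d)/(b·c) = (2412 × 625) / (1023 × 550) = 1507500 / 562650 = 2.67929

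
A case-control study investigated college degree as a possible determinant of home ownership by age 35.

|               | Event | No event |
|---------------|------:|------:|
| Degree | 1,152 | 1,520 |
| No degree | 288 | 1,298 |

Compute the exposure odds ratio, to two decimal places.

Cells: a = 1152, b = 1520, c = 288, d = 1298.
OR = (a·d)/(b·c) = (1152 × 1298) / (1520 × 288) = 1495296 / 437760 = 3.41579
The odds of home ownership by age 35 are about 3.42 times as high in the degree group.

3.42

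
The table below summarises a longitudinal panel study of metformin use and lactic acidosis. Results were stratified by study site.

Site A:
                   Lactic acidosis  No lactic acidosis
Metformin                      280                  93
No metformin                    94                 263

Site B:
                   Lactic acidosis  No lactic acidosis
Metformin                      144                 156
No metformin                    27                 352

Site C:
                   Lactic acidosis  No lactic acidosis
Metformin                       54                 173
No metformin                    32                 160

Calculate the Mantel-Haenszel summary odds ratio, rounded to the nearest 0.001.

OR_MH = Σ(aᵢdᵢ/nᵢ) / Σ(bᵢcᵢ/nᵢ), where nᵢ is the stratum total.
Stratum 1 (Site A): n = 730; a·d/n = 280·263/730 = 100.8767; b·c/n = 93·94/730 = 11.9753
Stratum 2 (Site B): n = 679; a·d/n = 144·352/679 = 74.6510; b·c/n = 156·27/679 = 6.2032
Stratum 3 (Site C): n = 419; a·d/n = 54·160/419 = 20.6205; b·c/n = 173·32/419 = 13.2124
OR_MH = (100.8767 + 74.6510 + 20.6205) / (11.9753 + 6.2032 + 13.2124) = 196.1482 / 31.3910 = 6.24855

6.249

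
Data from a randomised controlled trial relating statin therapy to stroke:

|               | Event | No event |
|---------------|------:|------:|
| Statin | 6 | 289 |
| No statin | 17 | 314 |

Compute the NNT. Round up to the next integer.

Risk in treated group = 6/295 = 0.02034; risk in control = 17/331 = 0.05136.
Absolute risk reduction = 0.05136 − 0.02034 = 0.03102
NNT = 1 / ARR = 1 / 0.03102 = 32.237 → round up → 33

33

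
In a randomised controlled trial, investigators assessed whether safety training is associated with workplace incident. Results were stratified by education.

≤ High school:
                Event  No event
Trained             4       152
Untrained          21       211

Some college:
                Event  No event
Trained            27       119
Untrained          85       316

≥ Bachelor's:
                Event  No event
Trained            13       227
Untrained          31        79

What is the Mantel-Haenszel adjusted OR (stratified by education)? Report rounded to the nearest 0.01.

0.44

OR_MH = Σ(aᵢdᵢ/nᵢ) / Σ(bᵢcᵢ/nᵢ), where nᵢ is the stratum total.
Stratum 1 (≤ High school): n = 388; a·d/n = 4·211/388 = 2.1753; b·c/n = 152·21/388 = 8.2268
Stratum 2 (Some college): n = 547; a·d/n = 27·316/547 = 15.5978; b·c/n = 119·85/547 = 18.4918
Stratum 3 (≥ Bachelor's): n = 350; a·d/n = 13·79/350 = 2.9343; b·c/n = 227·31/350 = 20.1057
OR_MH = (2.1753 + 15.5978 + 2.9343) / (8.2268 + 18.4918 + 20.1057) = 20.7073 / 46.8243 = 0.44224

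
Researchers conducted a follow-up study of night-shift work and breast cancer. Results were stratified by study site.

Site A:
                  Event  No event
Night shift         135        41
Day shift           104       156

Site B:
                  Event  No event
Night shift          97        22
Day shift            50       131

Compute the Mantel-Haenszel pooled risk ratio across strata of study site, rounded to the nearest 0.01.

RR_MH = Σ(aᵢ·n₀ᵢ/nᵢ) / Σ(cᵢ·n₁ᵢ/nᵢ), with n₁ᵢ = aᵢ+bᵢ (exposed), n₀ᵢ = cᵢ+dᵢ (unexposed), nᵢ = n₁ᵢ+n₀ᵢ.
Stratum 1 (Site A): n₁ = 176, n₀ = 260, n = 436; a·n₀/n = 135·260/436 = 80.5046; c·n₁/n = 104·176/436 = 41.9817
Stratum 2 (Site B): n₁ = 119, n₀ = 181, n = 300; a·n₀/n = 97·181/300 = 58.5233; c·n₁/n = 50·119/300 = 19.8333
RR_MH = (80.5046 + 58.5233) / (41.9817 + 19.8333) = 139.0279 / 61.8150 = 2.24910

2.25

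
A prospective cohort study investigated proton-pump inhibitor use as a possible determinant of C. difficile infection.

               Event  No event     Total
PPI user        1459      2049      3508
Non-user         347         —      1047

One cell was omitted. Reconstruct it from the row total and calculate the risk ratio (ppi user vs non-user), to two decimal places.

The missing cell is in the unexposed row: 1047 − 347 = 700.
So a = 1459, b = 2049, c = 347, d = 700.
RR = [a/(a+b)] / [c/(c+d)] = (1459/3508) / (347/1047) = 0.41591/0.33142 = 1.25491

1.25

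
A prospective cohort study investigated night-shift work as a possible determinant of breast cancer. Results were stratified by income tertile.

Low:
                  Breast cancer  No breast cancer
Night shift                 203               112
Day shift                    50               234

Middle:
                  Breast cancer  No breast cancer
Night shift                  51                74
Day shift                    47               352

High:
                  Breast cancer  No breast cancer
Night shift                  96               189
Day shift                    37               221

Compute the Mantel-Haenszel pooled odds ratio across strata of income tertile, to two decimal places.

5.29

OR_MH = Σ(aᵢdᵢ/nᵢ) / Σ(bᵢcᵢ/nᵢ), where nᵢ is the stratum total.
Stratum 1 (Low): n = 599; a·d/n = 203·234/599 = 79.3022; b·c/n = 112·50/599 = 9.3489
Stratum 2 (Middle): n = 524; a·d/n = 51·352/524 = 34.2595; b·c/n = 74·47/524 = 6.6374
Stratum 3 (High): n = 543; a·d/n = 96·221/543 = 39.0718; b·c/n = 189·37/543 = 12.8785
OR_MH = (79.3022 + 34.2595 + 39.0718) / (9.3489 + 6.6374 + 12.8785) = 152.6335 / 28.8648 = 5.28788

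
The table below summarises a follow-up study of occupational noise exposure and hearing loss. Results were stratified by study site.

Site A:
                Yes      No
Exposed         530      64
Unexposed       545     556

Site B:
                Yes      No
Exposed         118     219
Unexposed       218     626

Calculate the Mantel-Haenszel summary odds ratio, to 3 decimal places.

3.875

OR_MH = Σ(aᵢdᵢ/nᵢ) / Σ(bᵢcᵢ/nᵢ), where nᵢ is the stratum total.
Stratum 1 (Site A): n = 1695; a·d/n = 530·556/1695 = 173.8525; b·c/n = 64·545/1695 = 20.5782
Stratum 2 (Site B): n = 1181; a·d/n = 118·626/1181 = 62.5470; b·c/n = 219·218/1181 = 40.4251
OR_MH = (173.8525 + 62.5470) / (20.5782 + 40.4251) = 236.3995 / 61.0032 = 3.87520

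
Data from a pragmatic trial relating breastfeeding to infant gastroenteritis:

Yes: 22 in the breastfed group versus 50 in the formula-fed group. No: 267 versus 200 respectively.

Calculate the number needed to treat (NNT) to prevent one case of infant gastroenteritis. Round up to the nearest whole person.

9

Risk in treated group = 22/289 = 0.07612; risk in control = 50/250 = 0.20000.
Absolute risk reduction = 0.20000 − 0.07612 = 0.12388
NNT = 1 / ARR = 1 / 0.12388 = 8.073 → round up → 9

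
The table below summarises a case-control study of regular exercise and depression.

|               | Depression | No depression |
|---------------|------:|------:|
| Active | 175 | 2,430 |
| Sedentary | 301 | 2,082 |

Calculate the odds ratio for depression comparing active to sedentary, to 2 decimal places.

Cells: a = 175, b = 2430, c = 301, d = 2082.
OR = (a·d)/(b·c) = (175 × 2082) / (2430 × 301) = 364350 / 731430 = 0.49813
Exposure is associated with lower odds of depression (OR = 0.50 < 1).

0.50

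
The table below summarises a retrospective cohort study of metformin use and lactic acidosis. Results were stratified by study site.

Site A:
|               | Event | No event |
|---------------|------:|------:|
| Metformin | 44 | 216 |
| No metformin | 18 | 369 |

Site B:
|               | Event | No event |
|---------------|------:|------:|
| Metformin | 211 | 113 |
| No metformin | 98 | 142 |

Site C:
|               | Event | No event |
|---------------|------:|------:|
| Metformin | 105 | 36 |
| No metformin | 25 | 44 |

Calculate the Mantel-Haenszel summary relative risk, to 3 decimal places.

RR_MH = Σ(aᵢ·n₀ᵢ/nᵢ) / Σ(cᵢ·n₁ᵢ/nᵢ), with n₁ᵢ = aᵢ+bᵢ (exposed), n₀ᵢ = cᵢ+dᵢ (unexposed), nᵢ = n₁ᵢ+n₀ᵢ.
Stratum 1 (Site A): n₁ = 260, n₀ = 387, n = 647; a·n₀/n = 44·387/647 = 26.3184; c·n₁/n = 18·260/647 = 7.2334
Stratum 2 (Site B): n₁ = 324, n₀ = 240, n = 564; a·n₀/n = 211·240/564 = 89.7872; c·n₁/n = 98·324/564 = 56.2979
Stratum 3 (Site C): n₁ = 141, n₀ = 69, n = 210; a·n₀/n = 105·69/210 = 34.5000; c·n₁/n = 25·141/210 = 16.7857
RR_MH = (26.3184 + 89.7872 + 34.5000) / (7.2334 + 56.2979 + 16.7857) = 150.6056 / 80.3170 = 1.87514

1.875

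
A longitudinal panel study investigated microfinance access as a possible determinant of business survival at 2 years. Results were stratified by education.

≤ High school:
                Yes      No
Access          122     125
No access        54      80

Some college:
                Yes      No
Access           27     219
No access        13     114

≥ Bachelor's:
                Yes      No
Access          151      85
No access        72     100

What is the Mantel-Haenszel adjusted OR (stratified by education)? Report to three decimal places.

1.757

OR_MH = Σ(aᵢdᵢ/nᵢ) / Σ(bᵢcᵢ/nᵢ), where nᵢ is the stratum total.
Stratum 1 (≤ High school): n = 381; a·d/n = 122·80/381 = 25.6168; b·c/n = 125·54/381 = 17.7165
Stratum 2 (Some college): n = 373; a·d/n = 27·114/373 = 8.2520; b·c/n = 219·13/373 = 7.6327
Stratum 3 (≥ Bachelor's): n = 408; a·d/n = 151·100/408 = 37.0098; b·c/n = 85·72/408 = 15.0000
OR_MH = (25.6168 + 8.2520 + 37.0098) / (17.7165 + 7.6327 + 15.0000) = 70.8786 / 40.3492 = 1.75663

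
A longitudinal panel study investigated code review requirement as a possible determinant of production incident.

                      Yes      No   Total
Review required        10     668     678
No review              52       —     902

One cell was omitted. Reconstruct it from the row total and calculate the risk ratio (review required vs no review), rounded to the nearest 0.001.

The missing cell is in the unexposed row: 902 − 52 = 850.
So a = 10, b = 668, c = 52, d = 850.
RR = [a/(a+b)] / [c/(c+d)] = (10/678) / (52/902) = 0.01475/0.05765 = 0.25584

0.256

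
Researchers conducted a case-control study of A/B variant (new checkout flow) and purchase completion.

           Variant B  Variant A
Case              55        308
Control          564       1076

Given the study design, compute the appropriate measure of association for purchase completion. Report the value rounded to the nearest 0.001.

Reading the table with exposure as columns: a = 55 (Variant B, case), b = 564 (Variant B, non-case), c = 308 (Variant A, case), d = 1076.
This is a case-control study: participants were sampled on outcome status, so risks in the source population cannot be estimated directly — relative risk is not valid here. The odds ratio is the appropriate measure.
OR = (a·d)/(b·c) = (55 × 1076) / (564 × 308) = 59180 / 173712 = 0.34068

0.341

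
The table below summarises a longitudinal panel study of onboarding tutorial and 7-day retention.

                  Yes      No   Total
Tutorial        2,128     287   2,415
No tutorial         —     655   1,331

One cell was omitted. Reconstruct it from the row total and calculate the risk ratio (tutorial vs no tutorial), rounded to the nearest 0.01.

The missing cell is in the unexposed row: 1331 − 655 = 676.
So a = 2128, b = 287, c = 676, d = 655.
RR = [a/(a+b)] / [c/(c+d)] = (2128/2415) / (676/1331) = 0.88116/0.50789 = 1.73495

1.73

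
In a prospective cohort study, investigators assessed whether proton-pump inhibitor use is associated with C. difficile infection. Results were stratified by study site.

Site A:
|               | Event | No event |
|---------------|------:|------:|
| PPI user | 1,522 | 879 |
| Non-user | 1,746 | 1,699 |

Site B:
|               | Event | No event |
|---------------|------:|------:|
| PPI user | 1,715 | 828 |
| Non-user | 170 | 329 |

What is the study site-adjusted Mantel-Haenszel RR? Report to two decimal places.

1.37

RR_MH = Σ(aᵢ·n₀ᵢ/nᵢ) / Σ(cᵢ·n₁ᵢ/nᵢ), with n₁ᵢ = aᵢ+bᵢ (exposed), n₀ᵢ = cᵢ+dᵢ (unexposed), nᵢ = n₁ᵢ+n₀ᵢ.
Stratum 1 (Site A): n₁ = 2401, n₀ = 3445, n = 5846; a·n₀/n = 1522·3445/5846 = 896.9022; c·n₁/n = 1746·2401/5846 = 717.0965
Stratum 2 (Site B): n₁ = 2543, n₀ = 499, n = 3042; a·n₀/n = 1715·499/3042 = 281.3231; c·n₁/n = 170·2543/3042 = 142.1137
RR_MH = (896.9022 + 281.3231) / (717.0965 + 142.1137) = 1178.2253 / 859.2102 = 1.37129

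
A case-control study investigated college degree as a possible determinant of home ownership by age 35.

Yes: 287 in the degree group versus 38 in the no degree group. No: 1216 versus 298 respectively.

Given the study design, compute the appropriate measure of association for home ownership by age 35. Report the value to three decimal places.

From the description: a = 287, b = 1216, c = 38, d = 298.
This is a case-control study: participants were sampled on outcome status, so risks in the source population cannot be estimated directly — relative risk is not valid here. The odds ratio is the appropriate measure.
OR = (a·d)/(b·c) = (287 × 298) / (1216 × 38) = 85526 / 46208 = 1.85089

1.851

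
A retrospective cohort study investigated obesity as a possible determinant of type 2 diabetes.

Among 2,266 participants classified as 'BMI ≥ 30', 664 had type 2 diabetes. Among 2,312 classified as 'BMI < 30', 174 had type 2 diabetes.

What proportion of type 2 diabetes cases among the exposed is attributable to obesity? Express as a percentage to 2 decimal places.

From the description: a = 664, b = 1602, c = 174, d = 2138.
Risk in exposed = 664/2266 = 0.29303; risk in unexposed = 174/2312 = 0.07526.
RR = 0.29303/0.07526 = 3.89356
AR% = (RR − 1)/RR × 100 = (3.89356 − 1)/3.89356 × 100 = 74.3166%

74.32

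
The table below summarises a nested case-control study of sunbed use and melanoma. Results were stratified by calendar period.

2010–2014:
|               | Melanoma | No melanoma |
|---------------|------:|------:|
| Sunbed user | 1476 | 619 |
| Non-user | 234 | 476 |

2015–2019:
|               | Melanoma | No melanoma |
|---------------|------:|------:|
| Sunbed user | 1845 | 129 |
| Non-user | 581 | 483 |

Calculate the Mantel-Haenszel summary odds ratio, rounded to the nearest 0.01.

OR_MH = Σ(aᵢdᵢ/nᵢ) / Σ(bᵢcᵢ/nᵢ), where nᵢ is the stratum total.
Stratum 1 (2010–2014): n = 2805; a·d/n = 1476·476/2805 = 250.4727; b·c/n = 619·234/2805 = 51.6385
Stratum 2 (2015–2019): n = 3038; a·d/n = 1845·483/3038 = 293.3295; b·c/n = 129·581/3038 = 24.6705
OR_MH = (250.4727 + 293.3295) / (51.6385 + 24.6705) = 543.8022 / 76.3090 = 7.12632

7.13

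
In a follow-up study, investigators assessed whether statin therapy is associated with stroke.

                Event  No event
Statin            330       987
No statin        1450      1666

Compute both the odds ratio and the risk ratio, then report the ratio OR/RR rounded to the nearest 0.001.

Cells: a = 330, b = 987, c = 1450, d = 1666.
OR = (330·1666)/(987·1450) = 549780/1431150 = 0.38415
Risk in exposed = 330/1317 = 0.25057; risk in unexposed = 1450/3116 = 0.46534; RR = 0.53847
OR/RR = 0.38415 / 0.53847 = 0.71342
The outcome is not rare, so the OR lies further from 1 than the RR.

0.713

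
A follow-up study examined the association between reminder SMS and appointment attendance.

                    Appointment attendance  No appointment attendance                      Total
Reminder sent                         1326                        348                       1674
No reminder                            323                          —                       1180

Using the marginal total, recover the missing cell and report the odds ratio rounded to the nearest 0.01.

The missing cell is in the unexposed row: 1180 − 323 = 857.
So a = 1326, b = 348, c = 323, d = 857.
OR = (a·d)/(b·c) = (1326 × 857) / (348 × 323) = 1136382 / 112404 = 10.10980

10.11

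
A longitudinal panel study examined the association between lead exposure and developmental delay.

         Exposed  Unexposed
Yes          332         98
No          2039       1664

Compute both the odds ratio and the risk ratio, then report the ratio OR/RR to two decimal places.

Reading the table with exposure as columns: a = 332 (Exposed, case), b = 2039 (Exposed, non-case), c = 98 (Unexposed, case), d = 1664.
OR = (332·1664)/(2039·98) = 552448/199822 = 2.76470
Risk in exposed = 332/2371 = 0.14003; risk in unexposed = 98/1762 = 0.05562; RR = 2.51760
OR/RR = 2.76470 / 2.51760 = 1.09815
The outcome is not rare, so the OR lies further from 1 than the RR.

1.10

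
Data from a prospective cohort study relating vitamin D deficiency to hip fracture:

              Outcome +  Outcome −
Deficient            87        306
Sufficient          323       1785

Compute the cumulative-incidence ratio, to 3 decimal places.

1.445

Cells: a = 87, b = 306, c = 323, d = 1785.
Risk in exposed = 87/393 = 0.22137; risk in unexposed = 323/2108 = 0.15323.
RR = 0.22137 / 0.15323 = 1.44476
The risk among the exposed is 1.44 times that among the unexposed.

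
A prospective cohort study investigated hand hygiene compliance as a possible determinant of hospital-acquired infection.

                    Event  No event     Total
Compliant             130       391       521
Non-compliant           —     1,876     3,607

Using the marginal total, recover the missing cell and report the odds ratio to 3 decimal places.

0.360

The missing cell is in the unexposed row: 3607 − 1876 = 1731.
So a = 130, b = 391, c = 1731, d = 1876.
OR = (a·d)/(b·c) = (130 × 1876) / (391 × 1731) = 243880 / 676821 = 0.36033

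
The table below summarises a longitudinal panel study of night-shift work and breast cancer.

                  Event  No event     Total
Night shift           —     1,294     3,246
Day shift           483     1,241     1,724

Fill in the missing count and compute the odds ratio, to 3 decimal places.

3.876

The missing cell is in the exposed row: 3246 − 1294 = 1952.
So a = 1952, b = 1294, c = 483, d = 1241.
OR = (a·d)/(b·c) = (1952 × 1241) / (1294 × 483) = 2422432 / 625002 = 3.87588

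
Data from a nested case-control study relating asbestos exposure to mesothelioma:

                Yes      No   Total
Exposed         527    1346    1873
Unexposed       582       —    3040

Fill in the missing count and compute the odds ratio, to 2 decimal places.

1.65

The missing cell is in the unexposed row: 3040 − 582 = 2458.
So a = 527, b = 1346, c = 582, d = 2458.
OR = (a·d)/(b·c) = (527 × 2458) / (1346 × 582) = 1295366 / 783372 = 1.65358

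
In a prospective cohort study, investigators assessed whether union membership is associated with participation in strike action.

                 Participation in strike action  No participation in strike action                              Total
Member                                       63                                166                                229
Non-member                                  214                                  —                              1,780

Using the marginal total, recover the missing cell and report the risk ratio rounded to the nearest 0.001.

2.288

The missing cell is in the unexposed row: 1780 − 214 = 1566.
So a = 63, b = 166, c = 214, d = 1566.
RR = [a/(a+b)] / [c/(c+d)] = (63/229) / (214/1780) = 0.27511/0.12022 = 2.28829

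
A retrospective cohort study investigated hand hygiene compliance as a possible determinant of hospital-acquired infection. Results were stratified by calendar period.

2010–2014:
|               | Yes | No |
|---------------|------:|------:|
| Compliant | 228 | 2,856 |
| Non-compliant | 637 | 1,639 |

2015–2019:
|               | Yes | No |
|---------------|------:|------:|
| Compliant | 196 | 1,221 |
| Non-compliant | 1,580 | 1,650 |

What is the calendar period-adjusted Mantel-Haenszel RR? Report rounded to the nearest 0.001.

RR_MH = Σ(aᵢ·n₀ᵢ/nᵢ) / Σ(cᵢ·n₁ᵢ/nᵢ), with n₁ᵢ = aᵢ+bᵢ (exposed), n₀ᵢ = cᵢ+dᵢ (unexposed), nᵢ = n₁ᵢ+n₀ᵢ.
Stratum 1 (2010–2014): n₁ = 3084, n₀ = 2276, n = 5360; a·n₀/n = 228·2276/5360 = 96.8149; c·n₁/n = 637·3084/5360 = 366.5127
Stratum 2 (2015–2019): n₁ = 1417, n₀ = 3230, n = 4647; a·n₀/n = 196·3230/4647 = 136.2341; c·n₁/n = 1580·1417/4647 = 481.7861
RR_MH = (96.8149 + 136.2341) / (366.5127 + 481.7861) = 233.0491 / 848.2988 = 0.27473

0.275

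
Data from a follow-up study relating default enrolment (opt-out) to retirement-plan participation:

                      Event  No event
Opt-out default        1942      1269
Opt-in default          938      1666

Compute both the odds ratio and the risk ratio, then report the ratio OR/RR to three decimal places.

Cells: a = 1942, b = 1269, c = 938, d = 1666.
OR = (1942·1666)/(1269·938) = 3235372/1190322 = 2.71806
Risk in exposed = 1942/3211 = 0.60480; risk in unexposed = 938/2604 = 0.36022; RR = 1.67899
OR/RR = 2.71806 / 1.67899 = 1.61887
The outcome is not rare, so the OR lies further from 1 than the RR.

1.619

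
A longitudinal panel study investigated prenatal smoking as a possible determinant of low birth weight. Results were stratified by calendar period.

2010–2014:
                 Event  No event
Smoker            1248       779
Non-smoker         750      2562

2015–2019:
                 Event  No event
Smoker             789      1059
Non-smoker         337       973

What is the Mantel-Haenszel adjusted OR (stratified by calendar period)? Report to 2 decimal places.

3.79

OR_MH = Σ(aᵢdᵢ/nᵢ) / Σ(bᵢcᵢ/nᵢ), where nᵢ is the stratum total.
Stratum 1 (2010–2014): n = 5339; a·d/n = 1248·2562/5339 = 598.8717; b·c/n = 779·750/5339 = 109.4306
Stratum 2 (2015–2019): n = 3158; a·d/n = 789·973/3158 = 243.0959; b·c/n = 1059·337/3158 = 113.0092
OR_MH = (598.8717 + 243.0959) / (109.4306 + 113.0092) = 841.9676 / 222.4398 = 3.78515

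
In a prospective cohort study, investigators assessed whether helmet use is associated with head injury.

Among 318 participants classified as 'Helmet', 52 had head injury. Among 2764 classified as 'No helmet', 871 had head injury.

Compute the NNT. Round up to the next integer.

7

Risk in treated group = 52/318 = 0.16352; risk in control = 871/2764 = 0.31512.
Absolute risk reduction = 0.31512 − 0.16352 = 0.15160
NNT = 1 / ARR = 1 / 0.15160 = 6.596 → round up → 7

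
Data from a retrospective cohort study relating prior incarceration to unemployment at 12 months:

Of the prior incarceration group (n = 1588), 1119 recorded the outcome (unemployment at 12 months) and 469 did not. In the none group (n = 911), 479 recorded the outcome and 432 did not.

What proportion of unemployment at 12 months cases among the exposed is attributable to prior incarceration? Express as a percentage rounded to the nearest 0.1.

From the description: a = 1119, b = 469, c = 479, d = 432.
Risk in exposed = 1119/1588 = 0.70466; risk in unexposed = 479/911 = 0.52580.
RR = 0.70466/0.52580 = 1.34018
AR% = (RR − 1)/RR × 100 = (1.34018 − 1)/1.34018 × 100 = 25.3830%

25.4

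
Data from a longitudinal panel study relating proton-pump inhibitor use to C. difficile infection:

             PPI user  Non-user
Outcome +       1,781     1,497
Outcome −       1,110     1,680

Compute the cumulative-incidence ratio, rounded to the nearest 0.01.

Reading the table with exposure as columns: a = 1781 (PPI user, case), b = 1110 (PPI user, non-case), c = 1497 (Non-user, case), d = 1680.
Risk in exposed = 1781/2891 = 0.61605; risk in unexposed = 1497/3177 = 0.47120.
RR = 0.61605 / 0.47120 = 1.30741
The risk among the exposed is 1.31 times that among the unexposed.

1.31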